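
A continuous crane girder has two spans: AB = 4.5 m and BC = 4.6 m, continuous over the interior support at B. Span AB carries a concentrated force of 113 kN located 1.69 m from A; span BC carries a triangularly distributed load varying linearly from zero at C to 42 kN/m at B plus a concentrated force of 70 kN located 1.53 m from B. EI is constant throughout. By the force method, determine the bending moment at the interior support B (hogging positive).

M_B = 100.6 kN·m

Insert a hinge at B; M_B is the redundant, and each span becomes simply supported.
Rotations at B on the released spans (each span's end-slope, ×1/EI):
  span AB: point load 113 at a = 1.69: Pab(L + a)/(6LEI) = 123/EI
  span BC: triangular load, peak 42: w₀L³/(45EI) = 90.85/EI
  span BC: point load 70 at a = 1.53: Pab(L + b)/(6LEI) = 91.37/EI
  relative rotation θ_0 = (123 + 182.2)/EI = 305.2/EI
A unit hogging moment at B produces rotation L₁/(3EI) + L₂/(3EI) = 3.033/EI.
Compatibility: M_B·(L₁+L₂)/(3EI) = θ_0, giving M_B = 100.6 kN·m (hogging).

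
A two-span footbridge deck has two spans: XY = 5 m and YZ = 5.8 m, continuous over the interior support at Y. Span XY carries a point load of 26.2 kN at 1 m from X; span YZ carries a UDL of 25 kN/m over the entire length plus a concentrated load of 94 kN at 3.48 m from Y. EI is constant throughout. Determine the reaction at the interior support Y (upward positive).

Take M_Y as the redundant. Released structure: two simple spans XY and YZ with a hinge at Y.
End slopes at the hinge Y, treating each span as simply supported:
  span XY: point load 26.2 at a = 1: Pab(L + a)/(6LEI) = 20.96/EI
  span YZ: UDL 25: wL³/(24EI) = 203.2/EI
  span YZ: point load 94 at a = 3.48: Pab(L + b)/(6LEI) = 177.1/EI
  relative rotation θ_0 = (20.96 + 380.3)/EI = 401.3/EI
A unit hogging moment at Y produces rotation L₁/(3EI) + L₂/(3EI) = 3.6/EI.
Slope continuity at Y: θ_0 = M_Y·3.6/EI, so M_Y = 401.3/3.6 = 111.5 kN·m (hogging).
Span XY, ΣM about X with M_Y applied at Y: R_Y^{XY}·5 = 26.2 + 111.5, so R_Y^{XY} = 27.53 kN and R_X = 26.2 − 27.53 = -1.333 kN.
Span YZ, ΣM about Z: R_Y^{YZ}·5.8 = 638.6 + 111.5, so R_Y^{YZ} = 129.3 kN and R_Z = 239 − 129.3 = 109.7 kN.
R_Y = 27.53 + 129.3 = 156.9 kN.

R_Y = 156.9 kN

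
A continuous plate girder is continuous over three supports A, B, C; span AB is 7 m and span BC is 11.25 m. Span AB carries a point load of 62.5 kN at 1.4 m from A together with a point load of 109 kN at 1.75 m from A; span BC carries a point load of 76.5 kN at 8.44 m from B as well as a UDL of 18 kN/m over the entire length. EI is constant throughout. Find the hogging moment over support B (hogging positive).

M_B = 288.1 kN·m

Take M_B as the redundant. Released structure: two simple spans AB and BC with a hinge at B.
Rotations at B on the released spans (each span's end-slope, ×1/EI):
  span AB: point load 62.5 at a = 1.4: Pab(L + a)/(6LEI) = 98/EI
  span AB: point load 109 at a = 1.75: Pab(L + a)/(6LEI) = 208.6/EI
  span BC: point load 76.5 at a = 8.44: Pab(L + b)/(6LEI) = 377.9/EI
  span BC: UDL 18: wL³/(24EI) = 1068/EI
  relative rotation θ_0 = (306.6 + 1446)/EI = 1752/EI
A unit hogging moment at B produces rotation L₁/(3EI) + L₂/(3EI) = 6.083/EI.
Compatibility: M_B·(L₁+L₂)/(3EI) = θ_0, giving M_B = 288.1 kN·m (hogging).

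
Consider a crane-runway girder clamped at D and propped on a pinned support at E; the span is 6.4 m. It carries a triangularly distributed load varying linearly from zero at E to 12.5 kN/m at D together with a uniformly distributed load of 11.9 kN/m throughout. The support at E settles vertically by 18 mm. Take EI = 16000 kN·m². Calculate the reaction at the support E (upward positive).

R_E = 33.26 kN

Release the roller at E. Primary structure: cantilever fixed at D.
Primary-structure tip deflection at E by superposition:
  triangular load, peak 12.5 at the fixed end: w₀L⁴/(30EI) = 699.1/EI
  UDL 11.9: wL⁴/(8EI) = 2496/EI
  δ_0 = 3195/EI
Tip deflection under a unit load at E: L³/(3EI) = 87.38/EI.
With EI = 16000 kN·m²: δ_0 = 0.19967 m and δ_{EE} = 0.005461 m/kN.
Compatibility — the beam at E must follow the support down by 0.018 m: δ_0 − R_E·δ_{EE} = 0.018, so R_E = (0.19967 − 0.018)/0.005461 = 33.26 kN.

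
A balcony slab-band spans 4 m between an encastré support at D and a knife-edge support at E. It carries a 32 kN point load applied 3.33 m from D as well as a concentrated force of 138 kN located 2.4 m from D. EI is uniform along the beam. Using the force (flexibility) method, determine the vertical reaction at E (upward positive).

R_E = 83.65 kN

Remove the prop at E; the released (primary) structure is a cantilever built in at D.
Deflection at E on the released cantilever, summing each load's contribution:
  point load 32 at a = 3.33: Pa²(3L − a)/(6EI) = 512.8/EI
  point load 138 at a = 2.4: Pa²(3L − a)/(6EI) = 1272/EI
  δ_0 = 1785/EI
Tip deflection under a unit load at E: L³/(3EI) = 21.33/EI.
Compatibility at E: δ_0 − R_E·δ_{EE} = 0, so R_E = 1785/21.33 = 83.65 kN.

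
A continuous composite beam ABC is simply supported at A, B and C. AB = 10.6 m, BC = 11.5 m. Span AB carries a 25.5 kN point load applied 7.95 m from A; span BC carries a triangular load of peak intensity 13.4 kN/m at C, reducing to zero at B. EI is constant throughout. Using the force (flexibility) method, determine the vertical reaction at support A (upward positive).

Release continuity at B by inserting a hinge; the redundant is the internal moment M_B. The primary structure is two simply-supported spans AB and BC.
Discontinuity in slope at B on the released structure — sum the simple-span end rotations:
  span AB: point load 25.5 at a = 7.95: Pab(L + a)/(6LEI) = 156.7/EI
  span BC: triangular load, peak 13.4: 7w₀L³/(360EI) = 396.3/EI
  relative rotation θ_0 = (156.7 + 396.3)/EI = 553/EI
A unit hogging moment at B produces rotation L₁/(3EI) + L₂/(3EI) = 7.367/EI.
Slope continuity at B: θ_0 = M_B·7.367/EI, so M_B = 553/7.367 = 75.06 kN·m (hogging).
Span AB, ΣM about A with M_B applied at B: R_B^{AB}·10.6 = 202.7 + 75.06, so R_B^{AB} = 26.21 kN and R_A = 25.5 − 26.21 = -0.7064 kN.

R_A = -0.7064 kN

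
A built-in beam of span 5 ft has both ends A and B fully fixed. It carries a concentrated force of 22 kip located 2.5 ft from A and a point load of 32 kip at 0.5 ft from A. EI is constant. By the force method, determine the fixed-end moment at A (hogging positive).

Take the two fixed-end moments M_A, M_B as redundants; the released structure is the simple span AB.
End rotations of the released simple span under the applied load (×1/EI):
  at A: point load 22 at a = 2.5: Pab(L + b)/(6LEI) = 34.38/EI
  at B: point load 22 at a = 2.5: Pab(L + a)/(6LEI) = 34.38/EI
  at A: point load 32 at a = 0.5: Pab(L + b)/(6LEI) = 22.8/EI
  at B: point load 32 at a = 0.5: Pab(L + a)/(6LEI) = 13.2/EI
  θ_A0 = 57.17/EI,  θ_B0 = 47.58/EI
Flexibility coefficients: a unit moment at one end gives L/(3EI) there and L/(6EI) at the far end, so f₁₁ = f₂₂ = 1.667/EI and f₁₂ = f₂₁ = 0.8333/EI.
Compatibility — zero rotation at each built-in end:
  1.667 M_A + 0.8333 M_B = 57.17
  0.8333 M_A + 1.667 M_B = 47.58
Solving the pair gives M_A = 26.71 kip·ft and M_B = 15.19 kip·ft (hogging).

M_A = 26.71 kip·ft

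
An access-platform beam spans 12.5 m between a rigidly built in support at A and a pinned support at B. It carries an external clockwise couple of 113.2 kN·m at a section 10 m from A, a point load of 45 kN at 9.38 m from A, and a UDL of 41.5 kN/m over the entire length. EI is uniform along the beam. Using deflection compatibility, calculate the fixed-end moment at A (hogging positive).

M_A = 826.6 kN·m

Choose R_B as the redundant. The primary structure is the cantilever fixed at A.
Deflection at B on the released cantilever, summing each load's contribution:
  clockwise couple 113.2 at a = 10: M₀a(2L − a)/(2EI) = 8490/EI
  point load 45 at a = 9.38: Pa²(3L − a)/(6EI) = 18556/EI
  UDL 41.5: wL⁴/(8EI) = 126648/EI
  δ_0 = 153694/EI
Flexibility coefficient — unit upward force at B: δ_{BB} = L³/(3EI) = 651/EI.
Compatibility at B: δ_0 − R_B·δ_{BB} = 0, so R_B = 153694/651 = 236.1 kN.
Moment equilibrium about A: M_A = Σ(load moments about A) − R_B·L = 3777 − 236.1×12.5 = 826.6 kN·m.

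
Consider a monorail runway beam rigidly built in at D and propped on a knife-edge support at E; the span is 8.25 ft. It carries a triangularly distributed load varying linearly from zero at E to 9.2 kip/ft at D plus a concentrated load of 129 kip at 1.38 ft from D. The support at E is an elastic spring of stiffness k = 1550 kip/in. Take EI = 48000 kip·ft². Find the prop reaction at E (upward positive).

Choose R_E as the redundant. The primary structure is the cantilever fixed at D.
Free-end deflection of the primary structure under the applied loading (downward +):
  triangular load, peak 9.2 at the fixed end: w₀L⁴/(30EI) = 1421/EI
  point load 129 at a = 1.38: Pa²(3L − a)/(6EI) = 956.9/EI
  δ_0 = 2378/EI
Flexibility coefficient — unit upward force at E: δ_{EE} = L³/(3EI) = 187.2/EI.
With EI = 48000 kip·ft²: δ_0 = 0.049531 ft and δ_{EE} = 0.003899 ft/kip.
Compatibility — the spring shortens by R_E/k under the reaction it provides: δ_0 − R_E·δ_{EE} = R_E/k. With 1/k = 1/(1550×12) ft/kip = 0.000054 ft/kip, R_E = δ_0 / (δ_{EE} + 1/k) = 0.049531 / (0.003899 + 0.000054) = 12.53 kip.

R_E = 12.53 kip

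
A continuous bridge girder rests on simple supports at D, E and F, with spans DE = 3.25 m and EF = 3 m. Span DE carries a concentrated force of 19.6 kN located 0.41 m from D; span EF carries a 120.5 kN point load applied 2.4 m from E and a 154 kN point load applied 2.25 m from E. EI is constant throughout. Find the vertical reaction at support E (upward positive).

R_E = 93.73 kN

Insert a hinge at E; M_E is the redundant, and each span becomes simply supported.
End slopes at the hinge E, treating each span as simply supported:
  span DE: point load 19.6 at a = 0.41: Pab(L + a)/(6LEI) = 4.284/EI
  span EF: point load 120.5 at a = 2.4: Pab(L + b)/(6LEI) = 34.7/EI
  span EF: point load 154 at a = 2.25: Pab(L + b)/(6LEI) = 54.14/EI
  relative rotation θ_0 = (4.284 + 88.84)/EI = 93.13/EI
A unit hogging moment at E produces rotation L₁/(3EI) + L₂/(3EI) = 2.083/EI.
Compatibility: M_E·(L₁+L₂)/(3EI) = θ_0, giving M_E = 44.7 kN·m (hogging).
Span DE, ΣM about D with M_E applied at E: R_E^{DE}·3.25 = 8.036 + 44.7, so R_E^{DE} = 16.23 kN and R_D = 19.6 − 16.23 = 3.373 kN.
Span EF, ΣM about F: R_E^{EF}·3 = 187.8 + 44.7, so R_E^{EF} = 77.5 kN and R_F = 274.5 − 77.5 = 197 kN.
R_E = 16.23 + 77.5 = 93.73 kN.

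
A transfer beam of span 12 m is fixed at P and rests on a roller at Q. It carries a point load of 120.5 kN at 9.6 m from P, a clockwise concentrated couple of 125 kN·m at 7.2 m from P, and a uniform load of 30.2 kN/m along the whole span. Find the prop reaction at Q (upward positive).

R_Q = 233.9 kN

Take the reaction at Q as the redundant and release it; the primary structure is a cantilever fixed at P.
Primary-structure tip deflection at Q by superposition:
  point load 120.5 at a = 9.6: Pa²(3L − a)/(6EI) = 48863/EI
  clockwise couple 125 at a = 7.2: M₀a(2L − a)/(2EI) = 7560/EI
  UDL 30.2: wL⁴/(8EI) = 78278/EI
  δ_0 = 134702/EI
Flexibility coefficient — unit upward force at Q: δ_{QQ} = L³/(3EI) = 576/EI.
Compatibility at Q: δ_0 − R_Q·δ_{QQ} = 0, so R_Q = 134702/576 = 233.9 kN.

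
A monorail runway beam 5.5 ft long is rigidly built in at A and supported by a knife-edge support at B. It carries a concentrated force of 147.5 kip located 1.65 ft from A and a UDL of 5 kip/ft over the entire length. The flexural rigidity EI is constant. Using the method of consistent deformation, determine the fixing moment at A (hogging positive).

Remove the prop at B; the released (primary) structure is a cantilever built in at A.
Downward deflection at the released point B due to the loads:
  point load 147.5 at a = 1.65: Pa²(3L − a)/(6EI) = 993.9/EI
  UDL 5: wL⁴/(8EI) = 571.9/EI
  δ_0 = 1566/EI
Tip deflection under a unit load at B: L³/(3EI) = 55.46/EI.
The prop prevents deflection at B: R_B = δ_0/δ_{BB} = 1566/55.46 = 28.23 kip.
Moment equilibrium about A: M_A = Σ(load moments about A) − R_B·L = 319 − 28.23×5.5 = 163.7 kip·ft.

M_A = 163.7 kip·ft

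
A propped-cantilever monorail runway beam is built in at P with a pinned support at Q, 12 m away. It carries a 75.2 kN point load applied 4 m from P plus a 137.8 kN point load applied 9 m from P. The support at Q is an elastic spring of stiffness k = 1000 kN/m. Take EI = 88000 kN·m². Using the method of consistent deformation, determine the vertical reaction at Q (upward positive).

Remove the prop at Q; the released (primary) structure is a cantilever built in at P.
Deflection at Q on the released cantilever, summing each load's contribution:
  point load 75.2 at a = 4: Pa²(3L − a)/(6EI) = 6417/EI
  point load 137.8 at a = 9: Pa²(3L − a)/(6EI) = 50228/EI
  δ_0 = 56645/EI
Flexibility coefficient — unit upward force at Q: δ_{QQ} = L³/(3EI) = 576/EI.
With EI = 88000 kN·m²: δ_0 = 0.6437 m and δ_{QQ} = 0.006545 m/kN.
Compatibility — the spring shortens by R_Q/k under the reaction it provides: δ_0 − R_Q·δ_{QQ} = R_Q/k. With 1/k = 0.001 m/kN, R_Q = δ_0 / (δ_{QQ} + 1/k) = 0.6437 / (0.006545 + 0.001) = 85.31 kN.

R_Q = 85.31 kN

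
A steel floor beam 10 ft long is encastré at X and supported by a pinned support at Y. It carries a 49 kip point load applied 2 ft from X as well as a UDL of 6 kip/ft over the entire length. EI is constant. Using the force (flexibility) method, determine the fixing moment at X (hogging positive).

Release the roller at Y. Primary structure: cantilever fixed at X.
Free-end deflection of the primary structure under the applied loading (downward +):
  point load 49 at a = 2: Pa²(3L − a)/(6EI) = 914.7/EI
  UDL 6: wL⁴/(8EI) = 7500/EI
  δ_0 = 8415/EI
Tip deflection under a unit load at Y: L³/(3EI) = 333.3/EI.
The prop prevents deflection at Y: R_Y = δ_0/δ_{YY} = 8415/333.3 = 25.24 kip.
Moment equilibrium about X: M_X = Σ(load moments about X) − R_Y·L = 398 − 25.24×10 = 145.6 kip·ft.

M_X = 145.6 kip·ft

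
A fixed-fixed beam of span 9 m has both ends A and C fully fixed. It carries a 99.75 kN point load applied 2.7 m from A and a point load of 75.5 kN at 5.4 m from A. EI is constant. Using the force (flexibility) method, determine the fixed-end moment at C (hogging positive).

Release both end moments; the primary structure is a simply-supported span AC with redundants M_A and M_C.
End rotations of the released simple span under the applied load (×1/EI):
  at A: point load 99.75 at a = 2.7: Pab(L + b)/(6LEI) = 480.7/EI
  at C: point load 99.75 at a = 2.7: Pab(L + a)/(6LEI) = 367.6/EI
  at A: point load 75.5 at a = 5.4: Pab(L + b)/(6LEI) = 342.5/EI
  at C: point load 75.5 at a = 5.4: Pab(L + a)/(6LEI) = 391.4/EI
  θ_A0 = 823.2/EI,  θ_C0 = 759/EI
Flexibility coefficients: a unit moment at one end gives L/(3EI) there and L/(6EI) at the far end, so f₁₁ = f₂₂ = 3/EI and f₁₂ = f₂₁ = 1.5/EI.
Compatibility — zero rotation at each built-in end:
  3 M_A + 1.5 M_C = 823.2
  1.5 M_A + 3 M_C = 759
Solving the pair gives M_A = 197.2 kN·m and M_C = 154.4 kN·m (hogging).

M_C = 154.4 kN·m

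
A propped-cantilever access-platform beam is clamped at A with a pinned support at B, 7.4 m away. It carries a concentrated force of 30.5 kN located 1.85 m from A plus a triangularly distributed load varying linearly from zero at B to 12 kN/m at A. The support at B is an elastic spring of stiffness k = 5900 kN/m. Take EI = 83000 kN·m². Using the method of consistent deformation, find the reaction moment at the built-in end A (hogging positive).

Take the reaction at B as the redundant and release it; the primary structure is a cantilever fixed at A.
Primary-structure tip deflection at B by superposition:
  point load 30.5 at a = 1.85: Pa²(3L − a)/(6EI) = 354/EI
  triangular load, peak 12 at the fixed end: w₀L⁴/(30EI) = 1199/EI
  δ_0 = 1554/EI
Tip deflection under a unit load at B: L³/(3EI) = 135.1/EI.
With EI = 83000 kN·m²: δ_0 = 0.018717 m and δ_{BB} = 0.001627 m/kN.
Compatibility — the spring shortens by R_B/k under the reaction it provides: δ_0 − R_B·δ_{BB} = R_B/k. With 1/k = 0.000169 m/kN, R_B = δ_0 / (δ_{BB} + 1/k) = 0.018717 / (0.001627 + 0.000169) = 10.42 kN.
Moment equilibrium about A: M_A = Σ(load moments about A) − R_B·L = 165.9 − 10.42×7.4 = 88.86 kN·m.

M_A = 88.86 kN·m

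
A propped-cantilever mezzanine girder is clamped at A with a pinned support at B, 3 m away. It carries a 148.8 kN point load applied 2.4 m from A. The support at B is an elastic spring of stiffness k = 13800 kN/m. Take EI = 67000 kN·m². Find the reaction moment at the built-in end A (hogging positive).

Remove the prop at B; the released (primary) structure is a cantilever built in at A.
Deflection at B on the released cantilever, summing each load's contribution:
  point load 148.8 at a = 2.4: Pa²(3L − a)/(6EI) = 942.8/EI
Tip deflection under a unit load at B: L³/(3EI) = 9/EI.
With EI = 67000 kN·m²: δ_0 = 0.014072 m and δ_{BB} = 0.000134 m/kN.
Compatibility — the spring shortens by R_B/k under the reaction it provides: δ_0 − R_B·δ_{BB} = R_B/k. With 1/k = 0.000072 m/kN, R_B = δ_0 / (δ_{BB} + 1/k) = 0.014072 / (0.000134 + 0.000072) = 68.05 kN.
Moment equilibrium about A: M_A = Σ(load moments about A) − R_B·L = 357.1 − 68.05×3 = 153 kN·m.

M_A = 153 kN·m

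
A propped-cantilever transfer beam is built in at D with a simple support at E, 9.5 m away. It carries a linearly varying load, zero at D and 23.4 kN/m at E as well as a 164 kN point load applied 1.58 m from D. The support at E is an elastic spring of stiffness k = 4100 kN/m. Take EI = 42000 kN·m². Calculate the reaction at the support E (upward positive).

Release the roller at E. Primary structure: cantilever fixed at D.
Deflection at E on the released cantilever, summing each load's contribution:
  triangular load, peak 23.4 at the free end: 11w₀L⁴/(120EI) = 17471/EI
  point load 164 at a = 1.58: Pa²(3L − a)/(6EI) = 1837/EI
  δ_0 = 19308/EI
Tip deflection under a unit load at E: L³/(3EI) = 285.8/EI.
With EI = 42000 kN·m²: δ_0 = 0.45972 m and δ_{EE} = 0.006805 m/kN.
Compatibility — the spring shortens by R_E/k under the reaction it provides: δ_0 − R_E·δ_{EE} = R_E/k. With 1/k = 0.000244 m/kN, R_E = δ_0 / (δ_{EE} + 1/k) = 0.45972 / (0.006805 + 0.000244) = 65.22 kN.

R_E = 65.22 kN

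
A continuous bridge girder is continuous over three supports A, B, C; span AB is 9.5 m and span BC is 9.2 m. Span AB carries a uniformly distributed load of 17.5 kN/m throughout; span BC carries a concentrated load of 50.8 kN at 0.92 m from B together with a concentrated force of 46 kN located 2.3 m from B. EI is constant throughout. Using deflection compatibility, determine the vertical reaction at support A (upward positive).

R_A = 66.9 kN

Release continuity at B by inserting a hinge; the redundant is the internal moment M_B. The primary structure is two simply-supported spans AB and BC.
Discontinuity in slope at B on the released structure — sum the simple-span end rotations:
  span AB: UDL 17.5: wL³/(24EI) = 625.2/EI
  span BC: point load 50.8 at a = 0.92: Pab(L + b)/(6LEI) = 122.5/EI
  span BC: point load 46 at a = 2.3: Pab(L + b)/(6LEI) = 212.9/EI
  relative rotation θ_0 = (625.2 + 335.5)/EI = 960.6/EI
A unit hogging moment at B produces rotation L₁/(3EI) + L₂/(3EI) = 6.233/EI.
Slope continuity at B: θ_0 = M_B·6.233/EI, so M_B = 960.6/6.233 = 154.1 kN·m (hogging).
Span AB, ΣM about A with M_B applied at B: R_B^{AB}·9.5 = 789.7 + 154.1, so R_B^{AB} = 99.35 kN and R_A = 166.2 − 99.35 = 66.9 kN.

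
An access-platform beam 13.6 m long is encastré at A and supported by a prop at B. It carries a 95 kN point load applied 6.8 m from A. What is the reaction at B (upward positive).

Remove the prop at B; the released (primary) structure is a cantilever built in at A.
Deflection at B on the released cantilever, summing each load's contribution:
  point load 95 at a = 6.8: Pa²(3L − a)/(6EI) = 24893/EI
Flexibility coefficient — unit upward force at B: δ_{BB} = L³/(3EI) = 838.5/EI.
The prop prevents deflection at B: R_B = δ_0/δ_{BB} = 24893/838.5 = 29.69 kN.

R_B = 29.69 kN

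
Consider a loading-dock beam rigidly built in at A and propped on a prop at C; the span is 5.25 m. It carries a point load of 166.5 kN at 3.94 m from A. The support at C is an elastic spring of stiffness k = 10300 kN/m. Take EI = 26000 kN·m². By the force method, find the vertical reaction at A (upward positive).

Remove the prop at C; the released (primary) structure is a cantilever built in at A.
Deflection at C on the released cantilever, summing each load's contribution:
  point load 166.5 at a = 3.94: Pa²(3L − a)/(6EI) = 5088/EI
Flexibility coefficient — unit upward force at C: δ_{CC} = L³/(3EI) = 48.23/EI.
With EI = 26000 kN·m²: δ_0 = 0.19567 m and δ_{CC} = 0.001855 m/kN.
Compatibility — the spring shortens by R_C/k under the reaction it provides: δ_0 − R_C·δ_{CC} = R_C/k. With 1/k = 0.000097 m/kN, R_C = δ_0 / (δ_{CC} + 1/k) = 0.19567 / (0.001855 + 0.000097) = 100.2 kN.
Vertical equilibrium: R_A = ΣP − R_C = 166.5 − 100.2 = 66.27 kN.

R_A = 66.27 kN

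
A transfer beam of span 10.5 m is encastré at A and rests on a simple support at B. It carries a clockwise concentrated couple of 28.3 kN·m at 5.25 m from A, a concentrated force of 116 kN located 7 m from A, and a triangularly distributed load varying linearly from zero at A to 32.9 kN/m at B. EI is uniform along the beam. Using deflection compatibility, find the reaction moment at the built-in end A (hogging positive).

M_A = 388.5 kN·m

Remove the prop at B; the released (primary) structure is a cantilever built in at A.
Free-end deflection of the primary structure under the applied loading (downward +):
  clockwise couple 28.3 at a = 5.25: M₀a(2L − a)/(2EI) = 1170/EI
  point load 116 at a = 7: Pa²(3L − a)/(6EI) = 23210/EI
  triangular load, peak 32.9 at the free end: 11w₀L⁴/(120EI) = 36658/EI
  δ_0 = 61037/EI
Flexibility coefficient — unit upward force at B: δ_{BB} = L³/(3EI) = 385.9/EI.
Compatibility at B: δ_0 − R_B·δ_{BB} = 0, so R_B = 61037/385.9 = 158.2 kN.
Moment equilibrium about A: M_A = Σ(load moments about A) − R_B·L = 2049 − 158.2×10.5 = 388.5 kN·m.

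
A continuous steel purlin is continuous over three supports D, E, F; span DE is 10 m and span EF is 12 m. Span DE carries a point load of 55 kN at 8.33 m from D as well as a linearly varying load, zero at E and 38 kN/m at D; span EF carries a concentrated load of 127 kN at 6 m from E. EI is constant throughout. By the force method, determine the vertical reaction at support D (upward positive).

R_D = 107 kN

Insert a hinge at E; M_E is the redundant, and each span becomes simply supported.
Discontinuity in slope at E on the released structure — sum the simple-span end rotations:
  span DE: point load 55 at a = 8.33: Pab(L + a)/(6LEI) = 233.7/EI
  span DE: triangular load, peak 38: 7w₀L³/(360EI) = 738.9/EI
  span EF: point load 127 at a = 6: Pab(L + b)/(6LEI) = 1143/EI
  relative rotation θ_0 = (972.6 + 1143)/EI = 2116/EI
A unit hogging moment at E produces rotation L₁/(3EI) + L₂/(3EI) = 7.333/EI.
Slope continuity at E: θ_0 = M_E·7.333/EI, so M_E = 2116/7.333 = 288.5 kN·m (hogging).
Span DE, ΣM about D with M_E applied at E: R_E^{DE}·10 = 1091 + 288.5, so R_E^{DE} = 138 kN and R_D = 245 − 138 = 107 kN.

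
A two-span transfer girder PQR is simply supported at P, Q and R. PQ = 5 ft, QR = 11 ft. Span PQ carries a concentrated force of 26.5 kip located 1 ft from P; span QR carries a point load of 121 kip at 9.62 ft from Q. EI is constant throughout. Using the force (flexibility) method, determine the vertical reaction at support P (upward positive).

R_P = 9.106 kip

Release continuity at Q by inserting a hinge; the redundant is the internal moment M_Q. The primary structure is two simply-supported spans PQ and QR.
End slopes at the hinge Q, treating each span as simply supported:
  span PQ: point load 26.5 at a = 1: Pab(L + a)/(6LEI) = 21.2/EI
  span QR: point load 121 at a = 9.62: Pab(L + b)/(6LEI) = 301.3/EI
  relative rotation θ_0 = (21.2 + 301.3)/EI = 322.5/EI
A unit hogging moment at Q produces rotation L₁/(3EI) + L₂/(3EI) = 5.333/EI.
Slope continuity at Q: θ_0 = M_Q·5.333/EI, so M_Q = 322.5/5.333 = 60.47 kip·ft (hogging).
Span PQ, ΣM about P with M_Q applied at Q: R_Q^{PQ}·5 = 26.5 + 60.47, so R_Q^{PQ} = 17.39 kip and R_P = 26.5 − 17.39 = 9.106 kip.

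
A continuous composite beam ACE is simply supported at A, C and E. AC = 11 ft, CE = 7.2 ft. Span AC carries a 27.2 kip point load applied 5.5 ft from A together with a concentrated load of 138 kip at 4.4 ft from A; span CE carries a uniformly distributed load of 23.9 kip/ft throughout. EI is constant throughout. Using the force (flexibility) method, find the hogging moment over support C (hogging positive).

Insert a hinge at C; M_C is the redundant, and each span becomes simply supported.
End slopes at the hinge C, treating each span as simply supported:
  span AC: point load 27.2 at a = 5.5: Pab(L + a)/(6LEI) = 205.7/EI
  span AC: point load 138 at a = 4.4: Pab(L + a)/(6LEI) = 935.1/EI
  span CE: UDL 23.9: wL³/(24EI) = 371.7/EI
  relative rotation θ_0 = (1141 + 371.7)/EI = 1512/EI
A unit hogging moment at C produces rotation L₁/(3EI) + L₂/(3EI) = 6.067/EI.
Compatibility: M_C·(L₁+L₂)/(3EI) = θ_0, giving M_C = 249.3 kip·ft (hogging).

M_C = 249.3 kip·ft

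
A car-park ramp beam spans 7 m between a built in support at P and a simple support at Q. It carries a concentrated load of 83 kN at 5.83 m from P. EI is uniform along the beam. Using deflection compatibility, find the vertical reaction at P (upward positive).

Release the roller at Q. Primary structure: cantilever fixed at P.
Free-end deflection of the primary structure under the applied loading (downward +):
  point load 83 at a = 5.83: Pa²(3L − a)/(6EI) = 7133/EI
Flexibility coefficient — unit upward force at Q: δ_{QQ} = L³/(3EI) = 114.3/EI.
Compatibility at Q: δ_0 − R_Q·δ_{QQ} = 0, so R_Q = 7133/114.3 = 62.38 kN.
Vertical equilibrium: R_P = ΣP − R_Q = 83 − 62.38 = 20.62 kN.

R_P = 20.62 kN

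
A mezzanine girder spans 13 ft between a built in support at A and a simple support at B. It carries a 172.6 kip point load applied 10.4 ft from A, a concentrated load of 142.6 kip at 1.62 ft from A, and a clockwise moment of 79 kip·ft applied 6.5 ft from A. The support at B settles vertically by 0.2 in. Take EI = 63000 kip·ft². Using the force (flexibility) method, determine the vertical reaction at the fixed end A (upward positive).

R_A = 185.1 kip

Remove the prop at B; the released (primary) structure is a cantilever built in at A.
Downward deflection at the released point B due to the loads:
  point load 172.6 at a = 10.4: Pa²(3L − a)/(6EI) = 88986/EI
  point load 142.6 at a = 1.62: Pa²(3L − a)/(6EI) = 2332/EI
  clockwise couple 79 at a = 6.5: M₀a(2L − a)/(2EI) = 5007/EI
  δ_0 = 96324/EI
Tip deflection under a unit load at B: L³/(3EI) = 732.3/EI.
With EI = 63000 kip·ft²: δ_0 = 1.529 ft and δ_{BB} = 0.011624 ft/kip.
Compatibility — the beam at B must follow the support down by 0.01667 ft: δ_0 − R_B·δ_{BB} = 0.01667, so R_B = (1.529 − 0.01667)/0.011624 = 130.1 kip.
Vertical equilibrium: R_A = ΣP − R_B = 315.2 − 130.1 = 185.1 kip.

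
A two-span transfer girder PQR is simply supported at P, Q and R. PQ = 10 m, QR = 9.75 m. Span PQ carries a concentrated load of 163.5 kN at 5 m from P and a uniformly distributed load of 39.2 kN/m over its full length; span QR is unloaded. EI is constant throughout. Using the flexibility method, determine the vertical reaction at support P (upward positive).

R_P = 237.4 kN

Insert a hinge at Q; M_Q is the redundant, and each span becomes simply supported.
Discontinuity in slope at Q on the released structure — sum the simple-span end rotations:
  span PQ: point load 163.5 at a = 5: Pab(L + a)/(6LEI) = 1022/EI
  span PQ: UDL 39.2: wL³/(24EI) = 1633/EI
  relative rotation θ_0 = (2655 + 0)/EI = 2655/EI
A unit hogging moment at Q produces rotation L₁/(3EI) + L₂/(3EI) = 6.583/EI.
Slope continuity at Q: θ_0 = M_Q·6.583/EI, so M_Q = 2655/6.583 = 403.3 kN·m (hogging).
Span PQ, ΣM about P with M_Q applied at Q: R_Q^{PQ}·10 = 2778 + 403.3, so R_Q^{PQ} = 318.1 kN and R_P = 555.5 − 318.1 = 237.4 kN.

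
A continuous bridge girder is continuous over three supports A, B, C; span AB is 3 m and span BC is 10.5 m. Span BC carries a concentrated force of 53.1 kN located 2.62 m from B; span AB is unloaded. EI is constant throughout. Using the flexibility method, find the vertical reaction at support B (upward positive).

R_B = 70.31 kN

Release continuity at B by inserting a hinge; the redundant is the internal moment M_B. The primary structure is two simply-supported spans AB and BC.
Rotations at B on the released spans (each span's end-slope, ×1/EI):
  span BC: point load 53.1 at a = 2.62: Pab(L + b)/(6LEI) = 319.8/EI
  relative rotation θ_0 = (0 + 319.8)/EI = 319.8/EI
A unit hogging moment at B produces rotation L₁/(3EI) + L₂/(3EI) = 4.5/EI.
Compatibility: M_B·(L₁+L₂)/(3EI) = θ_0, giving M_B = 71.07 kN·m (hogging).
Span AB, ΣM about A with M_B applied at B: R_B^{AB}·3 = 0 + 71.07, so R_B^{AB} = 23.69 kN and R_A = 0 − 23.69 = -23.69 kN.
Span BC, ΣM about C: R_B^{BC}·10.5 = 418.4 + 71.07, so R_B^{BC} = 46.62 kN and R_C = 53.1 − 46.62 = 6.481 kN.
R_B = 23.69 + 46.62 = 70.31 kN.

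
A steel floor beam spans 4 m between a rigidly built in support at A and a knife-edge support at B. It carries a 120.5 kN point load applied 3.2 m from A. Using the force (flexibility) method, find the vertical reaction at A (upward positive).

Remove the prop at B; the released (primary) structure is a cantilever built in at A.
Primary-structure tip deflection at B by superposition:
  point load 120.5 at a = 3.2: Pa²(3L − a)/(6EI) = 1810/EI
Flexibility coefficient — unit upward force at B: δ_{BB} = L³/(3EI) = 21.33/EI.
The prop prevents deflection at B: R_B = δ_0/δ_{BB} = 1810/21.33 = 84.83 kN.
Vertical equilibrium: R_A = ΣP − R_B = 120.5 − 84.83 = 35.67 kN.

R_A = 35.67 kN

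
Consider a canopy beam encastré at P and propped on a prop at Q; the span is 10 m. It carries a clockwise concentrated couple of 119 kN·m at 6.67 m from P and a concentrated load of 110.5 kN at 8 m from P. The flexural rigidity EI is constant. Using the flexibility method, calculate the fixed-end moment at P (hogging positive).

M_P = 66.37 kN·m

Release the roller at Q. Primary structure: cantilever fixed at P.
Downward deflection at the released point Q due to the loads:
  clockwise couple 119 at a = 6.67: M₀a(2L − a)/(2EI) = 5290/EI
  point load 110.5 at a = 8: Pa²(3L − a)/(6EI) = 25931/EI
  δ_0 = 31221/EI
Flexibility coefficient — unit upward force at Q: δ_{QQ} = L³/(3EI) = 333.3/EI.
Compatibility at Q: δ_0 − R_Q·δ_{QQ} = 0, so R_Q = 31221/333.3 = 93.66 kN.
Moment equilibrium about P: M_P = Σ(load moments about P) − R_Q·L = 1003 − 93.66×10 = 66.37 kN·m.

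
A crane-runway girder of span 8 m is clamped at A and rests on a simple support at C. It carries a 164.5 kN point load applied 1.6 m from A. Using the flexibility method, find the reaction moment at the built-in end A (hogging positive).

Release the roller at C. Primary structure: cantilever fixed at A.
Deflection at C on the released cantilever, summing each load's contribution:
  point load 164.5 at a = 1.6: Pa²(3L − a)/(6EI) = 1572/EI
Flexibility coefficient — unit upward force at C: δ_{CC} = L³/(3EI) = 170.7/EI.
The prop prevents deflection at C: R_C = δ_0/δ_{CC} = 1572/170.7 = 9.212 kN.
Moment equilibrium about A: M_A = Σ(load moments about A) − R_C·L = 263.2 − 9.212×8 = 189.5 kN·m.

M_A = 189.5 kN·m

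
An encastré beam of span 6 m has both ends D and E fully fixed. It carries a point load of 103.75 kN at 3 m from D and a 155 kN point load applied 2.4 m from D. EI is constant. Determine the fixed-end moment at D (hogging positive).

M_D = 211.7 kN·m

Take the two fixed-end moments M_D, M_E as redundants; the released structure is the simple span DE.
End rotations of the released simple span under the applied load (×1/EI):
  at D: point load 103.75 at a = 3: Pab(L + b)/(6LEI) = 233.4/EI
  at E: point load 103.75 at a = 3: Pab(L + a)/(6LEI) = 233.4/EI
  at D: point load 155 at a = 2.4: Pab(L + b)/(6LEI) = 357.1/EI
  at E: point load 155 at a = 2.4: Pab(L + a)/(6LEI) = 312.5/EI
  θ_D0 = 590.6/EI,  θ_E0 = 545.9/EI
Flexibility coefficients: a unit moment at one end gives L/(3EI) there and L/(6EI) at the far end, so f₁₁ = f₂₂ = 2/EI and f₁₂ = f₂₁ = 1/EI.
Compatibility — zero rotation at each built-in end:
  2 M_D + 1 M_E = 590.6
  1 M_D + 2 M_E = 545.9
Solving the pair gives M_D = 211.7 kN·m and M_E = 167.1 kN·m (hogging).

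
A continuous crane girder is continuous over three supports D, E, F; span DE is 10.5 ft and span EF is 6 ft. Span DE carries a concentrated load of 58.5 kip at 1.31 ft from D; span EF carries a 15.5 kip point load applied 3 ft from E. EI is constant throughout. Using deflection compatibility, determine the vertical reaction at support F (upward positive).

Release continuity at E by inserting a hinge; the redundant is the internal moment M_E. The primary structure is two simply-supported spans DE and EF.
Discontinuity in slope at E on the released structure — sum the simple-span end rotations:
  span DE: point load 58.5 at a = 1.31: Pab(L + a)/(6LEI) = 132/EI
  span EF: point load 15.5 at a = 3: Pab(L + b)/(6LEI) = 34.88/EI
  relative rotation θ_0 = (132 + 34.88)/EI = 166.9/EI
A unit hogging moment at E produces rotation L₁/(3EI) + L₂/(3EI) = 5.5/EI.
Compatibility: M_E·(L₁+L₂)/(3EI) = θ_0, giving M_E = 30.35 kip·ft (hogging).
Span EF, ΣM about F: R_E^{EF}·6 = 46.5 + 30.35, so R_E^{EF} = 12.81 kip and R_F = 15.5 − 12.81 = 2.692 kip.

R_F = 2.692 kip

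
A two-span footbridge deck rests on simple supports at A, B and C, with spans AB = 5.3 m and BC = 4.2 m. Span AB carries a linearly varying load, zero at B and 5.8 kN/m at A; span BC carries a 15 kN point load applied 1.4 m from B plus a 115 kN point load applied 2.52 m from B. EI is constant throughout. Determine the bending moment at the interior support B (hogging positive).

Release continuity at B by inserting a hinge; the redundant is the internal moment M_B. The primary structure is two simply-supported spans AB and BC.
End slopes at the hinge B, treating each span as simply supported:
  span AB: triangular load, peak 5.8: 7w₀L³/(360EI) = 16.79/EI
  span BC: point load 15 at a = 1.4: Pab(L + b)/(6LEI) = 16.33/EI
  span BC: point load 115 at a = 2.52: Pab(L + b)/(6LEI) = 113.6/EI
  relative rotation θ_0 = (16.79 + 129.9)/EI = 146.7/EI
A unit hogging moment at B produces rotation L₁/(3EI) + L₂/(3EI) = 3.167/EI.
Slope continuity at B: θ_0 = M_B·3.167/EI, so M_B = 146.7/3.167 = 46.33 kN·m (hogging).

M_B = 46.33 kN·m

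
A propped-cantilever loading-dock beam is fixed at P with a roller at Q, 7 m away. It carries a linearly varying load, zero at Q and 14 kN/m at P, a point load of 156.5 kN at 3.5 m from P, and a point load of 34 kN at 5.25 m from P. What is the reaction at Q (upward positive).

R_Q = 80.22 kN

Choose R_Q as the redundant. The primary structure is the cantilever fixed at P.
Primary-structure tip deflection at Q by superposition:
  triangular load, peak 14 at the fixed end: w₀L⁴/(30EI) = 1120/EI
  point load 156.5 at a = 3.5: Pa²(3L − a)/(6EI) = 5592/EI
  point load 34 at a = 5.25: Pa²(3L − a)/(6EI) = 2460/EI
  δ_0 = 9172/EI
Tip deflection under a unit load at Q: L³/(3EI) = 114.3/EI.
Compatibility at Q: δ_0 − R_Q·δ_{QQ} = 0, so R_Q = 9172/114.3 = 80.22 kN.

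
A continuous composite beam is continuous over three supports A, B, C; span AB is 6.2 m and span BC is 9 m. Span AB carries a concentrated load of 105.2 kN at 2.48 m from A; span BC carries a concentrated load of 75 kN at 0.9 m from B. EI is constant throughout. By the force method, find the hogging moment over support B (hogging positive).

Release continuity at B by inserting a hinge; the redundant is the internal moment M_B. The primary structure is two simply-supported spans AB and BC.
Rotations at B on the released spans (each span's end-slope, ×1/EI):
  span AB: point load 105.2 at a = 2.48: Pab(L + a)/(6LEI) = 226.5/EI
  span BC: point load 75 at a = 0.9: Pab(L + b)/(6LEI) = 173.1/EI
  relative rotation θ_0 = (226.5 + 173.1)/EI = 399.6/EI
A unit hogging moment at B produces rotation L₁/(3EI) + L₂/(3EI) = 5.067/EI.
Compatibility: M_B·(L₁+L₂)/(3EI) = θ_0, giving M_B = 78.87 kN·m (hogging).

M_B = 78.87 kN·m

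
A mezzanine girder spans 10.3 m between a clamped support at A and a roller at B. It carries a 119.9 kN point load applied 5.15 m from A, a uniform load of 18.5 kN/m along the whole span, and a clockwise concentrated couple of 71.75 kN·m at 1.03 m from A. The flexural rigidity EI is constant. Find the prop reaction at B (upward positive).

Release the roller at B. Primary structure: cantilever fixed at A.
Primary-structure tip deflection at B by superposition:
  point load 119.9 at a = 5.15: Pa²(3L − a)/(6EI) = 13648/EI
  UDL 18.5: wL⁴/(8EI) = 26027/EI
  clockwise couple 71.75 at a = 1.03: M₀a(2L − a)/(2EI) = 723.1/EI
  δ_0 = 40398/EI
Flexibility coefficient — unit upward force at B: δ_{BB} = L³/(3EI) = 364.2/EI.
Compatibility at B: δ_0 − R_B·δ_{BB} = 0, so R_B = 40398/364.2 = 110.9 kN.

R_B = 110.9 kN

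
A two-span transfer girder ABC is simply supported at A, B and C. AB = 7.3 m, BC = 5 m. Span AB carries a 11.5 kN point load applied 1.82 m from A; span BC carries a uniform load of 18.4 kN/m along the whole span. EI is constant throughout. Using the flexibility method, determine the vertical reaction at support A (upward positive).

Take M_B as the redundant. Released structure: two simple spans AB and BC with a hinge at B.
Rotations at B on the released spans (each span's end-slope, ×1/EI):
  span AB: point load 11.5 at a = 1.82: Pab(L + a)/(6LEI) = 23.88/EI
  span BC: UDL 18.4: wL³/(24EI) = 95.83/EI
  relative rotation θ_0 = (23.88 + 95.83)/EI = 119.7/EI
A unit hogging moment at B produces rotation L₁/(3EI) + L₂/(3EI) = 4.1/EI.
Compatibility: M_B·(L₁+L₂)/(3EI) = θ_0, giving M_B = 29.2 kN·m (hogging).
Span AB, ΣM about A with M_B applied at B: R_B^{AB}·7.3 = 20.93 + 29.2, so R_B^{AB} = 6.867 kN and R_A = 11.5 − 6.867 = 4.633 kN.

R_A = 4.633 kN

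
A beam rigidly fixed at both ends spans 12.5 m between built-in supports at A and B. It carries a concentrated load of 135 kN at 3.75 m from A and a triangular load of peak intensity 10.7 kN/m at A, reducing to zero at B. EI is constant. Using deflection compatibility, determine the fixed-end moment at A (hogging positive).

Take the two fixed-end moments M_A, M_B as redundants; the released structure is the simple span AB.
Simple-span end rotations at A and B under the given loads:
  at A: point load 135 at a = 3.75: Pab(L + b)/(6LEI) = 1255/EI
  at B: point load 135 at a = 3.75: Pab(L + a)/(6LEI) = 959.8/EI
  at A: triangular load, peak 10.7: w₀L³/(45EI) = 464.4/EI
  at B: triangular load, peak 10.7: 7w₀L³/(360EI) = 406.4/EI
  θ_A0 = 1719/EI,  θ_B0 = 1366/EI
Flexibility coefficients: a unit moment at one end gives L/(3EI) there and L/(6EI) at the far end, so f₁₁ = f₂₂ = 4.167/EI and f₁₂ = f₂₁ = 2.083/EI.
Compatibility — zero rotation at each built-in end:
  4.167 M_A + 2.083 M_B = 1719
  2.083 M_A + 4.167 M_B = 1366
Solving the pair gives M_A = 331.7 kN·m and M_B = 162 kN·m (hogging).

M_A = 331.7 kN·m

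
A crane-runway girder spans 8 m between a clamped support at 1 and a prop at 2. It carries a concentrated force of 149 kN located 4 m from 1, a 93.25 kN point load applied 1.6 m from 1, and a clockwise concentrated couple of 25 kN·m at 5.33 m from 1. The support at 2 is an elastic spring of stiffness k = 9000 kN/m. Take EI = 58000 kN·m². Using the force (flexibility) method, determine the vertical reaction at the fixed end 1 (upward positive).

Choose R_2 as the redundant. The primary structure is the cantilever fixed at 1.
Free-end deflection of the primary structure under the applied loading (downward +):
  point load 149 at a = 4: Pa²(3L − a)/(6EI) = 7947/EI
  point load 93.25 at a = 1.6: Pa²(3L − a)/(6EI) = 891.2/EI
  clockwise couple 25 at a = 5.33: M₀a(2L − a)/(2EI) = 710.9/EI
  δ_0 = 9549/EI
Flexibility coefficient — unit upward force at 2: δ_{22} = L³/(3EI) = 170.7/EI.
With EI = 58000 kN·m²: δ_0 = 0.16463 m and δ_{22} = 0.002943 m/kN.
Compatibility — the spring shortens by R_2/k under the reaction it provides: δ_0 − R_2·δ_{22} = R_2/k. With 1/k = 0.000111 m/kN, R_2 = δ_0 / (δ_{22} + 1/k) = 0.16463 / (0.002943 + 0.000111) = 53.91 kN.
Vertical equilibrium: R_1 = ΣP − R_2 = 242.2 − 53.91 = 188.3 kN.

R_1 = 188.3 kN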